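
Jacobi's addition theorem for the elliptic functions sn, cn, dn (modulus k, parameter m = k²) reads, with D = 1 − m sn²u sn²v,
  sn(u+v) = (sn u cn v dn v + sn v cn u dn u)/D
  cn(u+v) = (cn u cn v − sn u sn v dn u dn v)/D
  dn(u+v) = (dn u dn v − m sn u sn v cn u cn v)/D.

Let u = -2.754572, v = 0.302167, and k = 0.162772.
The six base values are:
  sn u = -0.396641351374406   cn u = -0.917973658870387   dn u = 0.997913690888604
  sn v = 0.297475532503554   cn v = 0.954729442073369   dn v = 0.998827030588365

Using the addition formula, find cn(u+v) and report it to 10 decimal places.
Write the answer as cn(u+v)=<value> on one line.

m = k² = 0.026494723984
D = 1 − m·sn²u·sn²v = 0.9996311431280913
cn(u+v) = (cn u·cn v − sn u·sn v·dn u·dn v)/D = -0.7588096590623259/0.9996311431280913 = -0.7590896544977822

cn(u+v)=-0.7590896545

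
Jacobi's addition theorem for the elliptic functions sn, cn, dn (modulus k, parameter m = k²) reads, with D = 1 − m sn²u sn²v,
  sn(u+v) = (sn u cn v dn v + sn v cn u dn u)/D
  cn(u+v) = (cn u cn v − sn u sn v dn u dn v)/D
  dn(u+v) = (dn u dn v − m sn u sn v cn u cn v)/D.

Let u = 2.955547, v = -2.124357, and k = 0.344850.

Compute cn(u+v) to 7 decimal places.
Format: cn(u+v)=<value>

sn u = 0.2819299824004809, cn u = -0.9594349821763143, dn u = 0.9952625686038032
sn v = -0.8893647257981492, cn v = -0.4571984082496164, dn v = 0.9518070650474349
m = k² = 0.1189215225
D = 1 − m·sn²u·sn²v = 0.9925234233539955
cn(u+v) = (cn u·cn v − sn u·sn v·dn u·dn v)/D = 0.6761762894926108/0.9925234233539955 = 0.6812698557860073

cn(u+v)=0.6812699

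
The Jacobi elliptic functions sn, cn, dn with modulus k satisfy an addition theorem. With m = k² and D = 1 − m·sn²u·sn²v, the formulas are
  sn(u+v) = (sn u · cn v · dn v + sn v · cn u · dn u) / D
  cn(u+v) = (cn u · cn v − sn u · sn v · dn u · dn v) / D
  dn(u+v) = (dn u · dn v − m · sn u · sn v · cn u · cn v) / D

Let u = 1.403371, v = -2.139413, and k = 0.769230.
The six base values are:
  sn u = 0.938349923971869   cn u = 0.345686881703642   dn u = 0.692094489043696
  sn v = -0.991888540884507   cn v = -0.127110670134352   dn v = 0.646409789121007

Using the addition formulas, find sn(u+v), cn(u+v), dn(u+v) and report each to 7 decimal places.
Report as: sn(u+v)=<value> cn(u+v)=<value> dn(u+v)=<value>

m = k² = 0.5917147929
D = 1 − m·sn²u·sn²v = 0.4874127268790265
sn(u+v) = (sn u·cn v·dn v + sn v·cn u·dn u)/D = -0.3144074026384698/0.4874127268790265 = -0.6450537404955865
cn(u+v) = (cn u·cn v − sn u·sn v·dn u·dn v)/D = 0.3724502000130751/0.4874127268790265 = 0.764137207491333
dn(u+v) = (dn u·dn v − m·sn u·sn v·cn u·cn v)/D = 0.4231772286388743/0.4874127268790265 = 0.8682112823531274

sn(u+v)=-0.6450537 cn(u+v)=0.7641372 dn(u+v)=0.8682113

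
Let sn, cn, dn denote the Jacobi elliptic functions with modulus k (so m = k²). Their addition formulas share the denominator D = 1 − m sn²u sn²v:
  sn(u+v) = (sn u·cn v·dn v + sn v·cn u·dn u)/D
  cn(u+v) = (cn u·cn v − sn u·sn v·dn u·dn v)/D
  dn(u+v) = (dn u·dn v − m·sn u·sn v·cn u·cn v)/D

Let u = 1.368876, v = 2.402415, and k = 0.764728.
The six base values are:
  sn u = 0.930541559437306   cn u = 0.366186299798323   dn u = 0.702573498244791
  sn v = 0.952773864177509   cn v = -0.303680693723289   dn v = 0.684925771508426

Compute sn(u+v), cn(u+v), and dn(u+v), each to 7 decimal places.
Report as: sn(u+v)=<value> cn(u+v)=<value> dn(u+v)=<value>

m = k² = 0.584808913984
D = 1 − m·sn²u·sn²v = 0.5403098448806937
sn(u+v) = (sn u·cn v·dn v + sn v·cn u·dn u)/D = 0.05157132417393811/0.5403098448806937 = 0.09544768555036347
cn(u+v) = (cn u·cn v − sn u·sn v·dn u·dn v)/D = -0.5378430319321297/0.5403098448806937 = -0.9954344475268469
dn(u+v) = (dn u·dn v − m·sn u·sn v·cn u·cn v)/D = 0.5388686016308368/0.5403098448806937 = 0.9973325615597932

sn(u+v)=0.0954477 cn(u+v)=-0.9954344 dn(u+v)=0.9973326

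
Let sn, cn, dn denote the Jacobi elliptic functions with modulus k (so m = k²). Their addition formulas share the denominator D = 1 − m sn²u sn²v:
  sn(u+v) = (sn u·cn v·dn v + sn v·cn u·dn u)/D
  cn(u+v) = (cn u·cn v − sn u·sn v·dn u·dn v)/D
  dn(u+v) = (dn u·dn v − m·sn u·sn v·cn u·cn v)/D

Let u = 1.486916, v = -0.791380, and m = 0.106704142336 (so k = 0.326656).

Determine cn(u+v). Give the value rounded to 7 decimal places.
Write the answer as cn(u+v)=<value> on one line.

cn(u+v)=0.7711736

sn u = 0.9926294725276704, cn u = 0.1211888207279812, dn u = 0.945971983000089
sn v = -0.7058479814220211, cn v = 0.7083633439997147, dn v = 0.973055864641716
m = k² = 0.106704142336
D = 1 − m·sn²u·sn²v = 0.9476184958434585
cn(u+v) = (cn u·cn v − sn u·sn v·dn u·dn v)/D = 0.7307784092819658/0.9476184958434585 = 0.7711736447603978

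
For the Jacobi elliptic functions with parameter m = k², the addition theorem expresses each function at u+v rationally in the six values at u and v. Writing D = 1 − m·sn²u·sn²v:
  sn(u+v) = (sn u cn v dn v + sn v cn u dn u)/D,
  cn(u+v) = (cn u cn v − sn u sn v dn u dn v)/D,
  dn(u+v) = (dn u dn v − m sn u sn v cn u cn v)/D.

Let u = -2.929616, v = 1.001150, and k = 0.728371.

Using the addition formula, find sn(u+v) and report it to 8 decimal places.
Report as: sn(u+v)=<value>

sn(u+v)=-0.99946732

sn u = -0.7090273547430992, cn u = -0.7051809769314565, dn u = 0.8563264147370456
sn v = 0.801112356558672, cn v = 0.5985139866110158, dn v = 0.8121081032181833
m = k² = 0.530524313641
D = 1 − m·sn²u·sn²v = 0.8288337504681279
sn(u+v) = (sn u·cn v·dn v + sn v·cn u·dn u)/D = -0.8283922508856061/0.8288337504681279 = -0.9994673243189332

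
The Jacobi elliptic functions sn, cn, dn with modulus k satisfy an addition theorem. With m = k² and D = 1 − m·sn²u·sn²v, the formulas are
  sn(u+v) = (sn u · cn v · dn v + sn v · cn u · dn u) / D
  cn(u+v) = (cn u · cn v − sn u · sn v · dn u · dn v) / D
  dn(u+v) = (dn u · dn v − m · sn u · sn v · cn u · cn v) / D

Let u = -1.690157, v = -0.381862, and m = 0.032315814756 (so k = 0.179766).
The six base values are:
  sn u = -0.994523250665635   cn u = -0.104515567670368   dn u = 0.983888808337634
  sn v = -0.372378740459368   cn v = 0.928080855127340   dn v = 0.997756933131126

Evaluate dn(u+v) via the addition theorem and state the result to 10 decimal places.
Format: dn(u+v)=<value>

m = k² = 0.032315814756
D = 1 − m·sn²u·sn²v = 0.995567846950585
dn(u+v) = (dn u·dn v − m·sn u·sn v·cn u·cn v)/D = 0.9828427449748117/0.995567846950585 = 0.9872182473401987

dn(u+v)=0.9872182473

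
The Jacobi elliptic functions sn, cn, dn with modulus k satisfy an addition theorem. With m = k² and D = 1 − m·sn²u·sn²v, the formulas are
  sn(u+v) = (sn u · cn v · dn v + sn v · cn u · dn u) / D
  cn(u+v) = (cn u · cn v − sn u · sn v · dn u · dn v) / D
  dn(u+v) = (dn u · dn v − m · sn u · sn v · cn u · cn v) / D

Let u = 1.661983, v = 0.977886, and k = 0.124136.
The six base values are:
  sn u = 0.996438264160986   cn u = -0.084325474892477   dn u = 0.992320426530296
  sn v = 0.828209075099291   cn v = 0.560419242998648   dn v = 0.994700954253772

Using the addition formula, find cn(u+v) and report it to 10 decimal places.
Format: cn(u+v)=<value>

m = k² = 0.015409746496
D = 1 − m·sn²u·sn²v = 0.9895051494809126
cn(u+v) = (cn u·cn v − sn u·sn v·dn u·dn v)/D = -0.8618396903147929/0.9895051494809126 = -0.8709805004722895

cn(u+v)=-0.8709805005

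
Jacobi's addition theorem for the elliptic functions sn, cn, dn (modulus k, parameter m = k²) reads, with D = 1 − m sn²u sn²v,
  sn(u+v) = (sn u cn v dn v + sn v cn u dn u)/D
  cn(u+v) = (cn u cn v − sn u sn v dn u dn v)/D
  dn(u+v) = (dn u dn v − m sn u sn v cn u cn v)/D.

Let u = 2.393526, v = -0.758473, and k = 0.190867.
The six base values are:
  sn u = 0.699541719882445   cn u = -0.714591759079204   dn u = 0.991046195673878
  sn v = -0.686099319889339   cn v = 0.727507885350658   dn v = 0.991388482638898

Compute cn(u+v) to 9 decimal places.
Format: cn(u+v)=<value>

m = k² = 0.036430211689
D = 1 − m·sn²u·sn²v = 0.9916080495026075
cn(u+v) = (cn u·cn v − sn u·sn v·dn u·dn v)/D = -0.04830959964557589/0.9916080495026075 = -0.04871844240252797

cn(u+v)=-0.048718442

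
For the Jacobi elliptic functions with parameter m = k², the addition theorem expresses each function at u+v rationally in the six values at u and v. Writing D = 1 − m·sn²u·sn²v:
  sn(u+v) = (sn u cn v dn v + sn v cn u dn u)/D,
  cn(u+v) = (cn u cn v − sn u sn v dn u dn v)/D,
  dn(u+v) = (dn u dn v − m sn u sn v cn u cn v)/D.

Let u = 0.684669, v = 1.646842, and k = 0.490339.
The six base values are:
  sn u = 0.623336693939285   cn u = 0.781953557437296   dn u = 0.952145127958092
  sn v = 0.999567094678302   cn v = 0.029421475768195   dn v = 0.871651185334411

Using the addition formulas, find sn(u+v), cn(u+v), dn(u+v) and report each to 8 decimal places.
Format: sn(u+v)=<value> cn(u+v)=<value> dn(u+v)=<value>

m = k² = 0.240432334921
D = 1 − m·sn²u·sn²v = 0.9066612109186993
sn(u+v) = (sn u·cn v·dn v + sn v·cn u·dn u)/D = 0.7601965918075071/0.9066612109186993 = 0.8384571686233462
cn(u+v) = (cn u·cn v − sn u·sn v·dn u·dn v)/D = -0.4941008937340759/0.9066612109186993 = -0.5449675003008176
dn(u+v) = (dn u·dn v − m·sn u·sn v·cn u·cn v)/D = 0.8264919718668647/0.9066612109186993 = 0.9115775130926788

sn(u+v)=0.83845717 cn(u+v)=-0.54496750 dn(u+v)=0.91157751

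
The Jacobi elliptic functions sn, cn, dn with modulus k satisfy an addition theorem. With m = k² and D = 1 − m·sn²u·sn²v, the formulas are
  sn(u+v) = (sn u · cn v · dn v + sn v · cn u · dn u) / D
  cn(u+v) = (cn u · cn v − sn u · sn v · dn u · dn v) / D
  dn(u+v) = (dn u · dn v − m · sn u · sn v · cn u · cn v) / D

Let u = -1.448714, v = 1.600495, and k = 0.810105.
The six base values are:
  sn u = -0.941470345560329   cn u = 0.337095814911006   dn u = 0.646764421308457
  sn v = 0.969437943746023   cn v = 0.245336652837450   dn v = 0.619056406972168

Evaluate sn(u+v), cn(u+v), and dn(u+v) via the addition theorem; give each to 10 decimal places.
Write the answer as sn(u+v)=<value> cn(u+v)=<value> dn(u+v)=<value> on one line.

sn(u+v)=0.1508228409 cn(u+v)=0.9885608078 dn(u+v)=0.9925076707

m = k² = 0.656270111025
D = 1 − m·sn²u·sn²v = 0.453316528464023
sn(u+v) = (sn u·cn v·dn v + sn v·cn u·dn u)/D = 0.06837048667235059/0.453316528464023 = 0.1508228409495921
cn(u+v) = (cn u·cn v − sn u·sn v·dn u·dn v)/D = 0.4481309535513691/0.453316528464023 = 0.988560807764446
dn(u+v) = (dn u·dn v − m·sn u·sn v·cn u·cn v)/D = 0.4499201317529451/0.453316528464023 = 0.9925076706940602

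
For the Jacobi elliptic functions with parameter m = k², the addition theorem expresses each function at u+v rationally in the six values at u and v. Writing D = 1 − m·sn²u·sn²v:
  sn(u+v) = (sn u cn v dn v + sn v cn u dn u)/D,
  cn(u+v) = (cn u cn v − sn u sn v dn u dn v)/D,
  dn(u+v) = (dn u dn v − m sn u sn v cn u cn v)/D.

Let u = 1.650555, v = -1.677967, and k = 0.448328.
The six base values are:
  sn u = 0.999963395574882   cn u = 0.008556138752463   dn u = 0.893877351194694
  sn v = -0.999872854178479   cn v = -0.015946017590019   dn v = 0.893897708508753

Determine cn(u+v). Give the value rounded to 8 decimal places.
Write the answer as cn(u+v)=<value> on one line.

cn(u+v)=0.99962433

m = k² = 0.200997995584
D = 1 − m·sn²u·sn²v = 0.7990678240984892
cn(u+v) = (cn u·cn v − sn u·sn v·dn u·dn v)/D = 0.7987676411359949/0.7990678240984892 = 0.9996243335628825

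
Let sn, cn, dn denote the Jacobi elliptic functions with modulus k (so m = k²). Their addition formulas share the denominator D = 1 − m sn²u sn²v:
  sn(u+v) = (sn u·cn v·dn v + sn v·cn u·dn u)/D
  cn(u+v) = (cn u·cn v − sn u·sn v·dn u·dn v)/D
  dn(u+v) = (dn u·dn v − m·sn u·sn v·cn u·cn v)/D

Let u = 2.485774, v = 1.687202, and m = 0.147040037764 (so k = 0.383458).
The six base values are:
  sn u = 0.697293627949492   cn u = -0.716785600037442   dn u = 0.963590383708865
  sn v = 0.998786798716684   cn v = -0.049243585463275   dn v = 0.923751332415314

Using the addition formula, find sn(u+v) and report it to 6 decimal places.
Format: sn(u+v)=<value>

sn(u+v)=-0.776983

m = k² = 0.147040037764
D = 1 − m·sn²u·sn²v = 0.9286797945354839
sn(u+v) = (sn u·cn v·dn v + sn v·cn u·dn u)/D = -0.721568837846624/0.9286797945354839 = -0.7769834576917282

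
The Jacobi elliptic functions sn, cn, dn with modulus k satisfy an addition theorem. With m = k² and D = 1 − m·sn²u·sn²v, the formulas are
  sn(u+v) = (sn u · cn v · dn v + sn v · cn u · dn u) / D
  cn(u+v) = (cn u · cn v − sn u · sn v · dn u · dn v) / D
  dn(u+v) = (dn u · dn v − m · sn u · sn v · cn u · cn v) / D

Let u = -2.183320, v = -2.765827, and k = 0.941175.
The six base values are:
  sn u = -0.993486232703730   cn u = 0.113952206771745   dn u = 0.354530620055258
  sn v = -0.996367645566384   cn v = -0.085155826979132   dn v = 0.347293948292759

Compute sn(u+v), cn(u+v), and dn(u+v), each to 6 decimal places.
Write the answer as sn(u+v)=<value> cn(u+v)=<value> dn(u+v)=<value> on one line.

m = k² = 0.885810380625
D = 1 − m·sn²u·sn²v = 0.1320320183044373
sn(u+v) = (sn u·cn v·dn v + sn v·cn u·dn u)/D = -0.01087133650716247/0.1320320183044373 = -0.08233863760300563
cn(u+v) = (cn u·cn v − sn u·sn v·dn u·dn v)/D = -0.1315836916190274/0.1320320183044373 = -0.9966044093609464
dn(u+v) = (dn u·dn v − m·sn u·sn v·cn u·cn v)/D = 0.1316349630971506/0.1320320183044373 = 0.9969927354562502

sn(u+v)=-0.082339 cn(u+v)=-0.996604 dn(u+v)=0.996993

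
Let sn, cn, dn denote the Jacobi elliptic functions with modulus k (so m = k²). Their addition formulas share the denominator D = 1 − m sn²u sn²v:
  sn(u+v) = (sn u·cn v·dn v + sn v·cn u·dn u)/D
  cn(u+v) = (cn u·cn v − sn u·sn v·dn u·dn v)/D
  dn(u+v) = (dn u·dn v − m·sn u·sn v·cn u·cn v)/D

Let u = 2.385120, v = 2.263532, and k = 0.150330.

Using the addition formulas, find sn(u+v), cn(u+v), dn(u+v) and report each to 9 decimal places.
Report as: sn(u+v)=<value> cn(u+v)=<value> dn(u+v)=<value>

sn(u+v)=-0.995981732 cn(u+v)=-0.089556624 dn(u+v)=0.988727538

sn u = 0.6982145915711102, cn u = -0.7158885277172611, dn u = 0.9944761699988193
sn v = 0.7794162901999914, cn v = -0.6265063819075451, dn v = 0.9931119135860879
m = k² = 0.0225991089
D = 1 − m·sn²u·sn²v = 0.9933071959005095
sn(u+v) = (sn u·cn v·dn v + sn v·cn u·dn u)/D = -0.9893158217256546/0.9933071959005095 = -0.9959817323469237
cn(u+v) = (cn u·cn v − sn u·sn v·dn u·dn v)/D = -0.08895723866569869/0.9933071959005095 = -0.08955662360328729
dn(u+v) = (dn u·dn v − m·sn u·sn v·cn u·cn v)/D = 0.9821101784517222/0.9933071959005095 = 0.9887275381724821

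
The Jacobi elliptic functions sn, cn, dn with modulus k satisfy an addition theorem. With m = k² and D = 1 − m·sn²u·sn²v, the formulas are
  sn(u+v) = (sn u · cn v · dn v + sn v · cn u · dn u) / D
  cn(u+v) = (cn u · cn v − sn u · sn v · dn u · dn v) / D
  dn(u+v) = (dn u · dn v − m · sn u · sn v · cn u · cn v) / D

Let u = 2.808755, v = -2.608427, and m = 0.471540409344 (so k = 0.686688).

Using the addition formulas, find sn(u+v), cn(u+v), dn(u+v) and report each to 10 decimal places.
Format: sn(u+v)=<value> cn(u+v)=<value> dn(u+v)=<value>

sn(u+v)=0.1983770716 cn(u+v)=0.9801257763 dn(u+v)=0.9906781779

sn u = 0.7248695056793884, cn u = -0.6888862023121954, dn u = 0.8673152758135748
sn v = -0.8304644539372279, cn v = -0.5570716208412899, dn v = 0.8214573364916447
m = k² = 0.471540409344
D = 1 − m·sn²u·sn²v = 0.8291241560654997
sn(u+v) = (sn u·cn v·dn v + sn v·cn u·dn u)/D = 0.1644792221035441/0.8291241560654997 = 0.1983770716367241
cn(u+v) = (cn u·cn v − sn u·sn v·dn u·dn v)/D = 0.8126459571471085/0.8291241560654997 = 0.980125776341403
dn(u+v) = (dn u·dn v − m·sn u·sn v·cn u·cn v)/D = 0.8213952081806044/0.8291241560654997 = 0.9906781778960922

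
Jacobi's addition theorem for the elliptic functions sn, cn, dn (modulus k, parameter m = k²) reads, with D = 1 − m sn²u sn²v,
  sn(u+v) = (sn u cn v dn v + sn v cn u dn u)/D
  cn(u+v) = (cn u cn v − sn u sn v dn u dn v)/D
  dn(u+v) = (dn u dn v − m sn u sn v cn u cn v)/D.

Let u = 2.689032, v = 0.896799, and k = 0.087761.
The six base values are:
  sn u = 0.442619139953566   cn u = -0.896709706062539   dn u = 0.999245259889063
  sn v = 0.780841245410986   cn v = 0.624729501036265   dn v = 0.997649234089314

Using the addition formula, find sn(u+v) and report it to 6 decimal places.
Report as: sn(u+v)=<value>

m = k² = 0.007701993121
D = 1 − m·sn²u·sn²v = 0.9990799975216503
sn(u+v) = (sn u·cn v·dn v + sn v·cn u·dn u)/D = -0.4237922565789928/0.9990799975216503 = -0.4241825055353579

sn(u+v)=-0.424183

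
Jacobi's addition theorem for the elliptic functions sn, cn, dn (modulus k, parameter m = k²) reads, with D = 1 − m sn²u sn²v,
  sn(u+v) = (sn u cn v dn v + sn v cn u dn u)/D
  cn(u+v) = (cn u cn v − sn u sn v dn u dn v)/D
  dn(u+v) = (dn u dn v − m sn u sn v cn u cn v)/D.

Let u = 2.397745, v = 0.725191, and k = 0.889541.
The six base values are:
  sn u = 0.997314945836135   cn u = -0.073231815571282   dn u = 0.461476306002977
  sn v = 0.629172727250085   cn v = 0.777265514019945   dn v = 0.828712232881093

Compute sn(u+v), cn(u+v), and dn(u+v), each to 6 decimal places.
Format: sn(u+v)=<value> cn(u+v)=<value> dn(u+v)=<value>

m = k² = 0.791283190681
D = 1 − m·sn²u·sn²v = 0.6884438180870948
sn(u+v) = (sn u·cn v·dn v + sn v·cn u·dn u)/D = 0.6211371836338001/0.6884438180870948 = 0.9022336570029601
cn(u+v) = (cn u·cn v − sn u·sn v·dn u·dn v)/D = -0.296889692932927/0.6884438180870948 = -0.4312475254086276
dn(u+v) = (dn u·dn v − m·sn u·sn v·cn u·cn v)/D = 0.4106930902303933/0.6884438180870948 = 0.596552804223796

sn(u+v)=0.902234 cn(u+v)=-0.431248 dn(u+v)=0.596553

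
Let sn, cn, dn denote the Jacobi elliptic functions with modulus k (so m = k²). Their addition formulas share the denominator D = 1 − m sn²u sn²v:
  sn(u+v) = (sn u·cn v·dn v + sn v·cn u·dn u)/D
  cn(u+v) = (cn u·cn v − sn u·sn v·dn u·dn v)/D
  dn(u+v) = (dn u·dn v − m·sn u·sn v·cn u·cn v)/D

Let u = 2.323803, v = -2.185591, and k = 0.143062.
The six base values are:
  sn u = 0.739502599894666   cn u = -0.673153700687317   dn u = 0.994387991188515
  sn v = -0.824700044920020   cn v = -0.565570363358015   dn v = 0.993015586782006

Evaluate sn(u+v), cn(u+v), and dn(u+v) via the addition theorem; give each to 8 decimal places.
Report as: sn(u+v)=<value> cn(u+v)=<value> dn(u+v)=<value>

sn(u+v)=0.13776350 cn(u+v)=0.99046515 dn(u+v)=0.99980576

m = k² = 0.020466735844
D = 1 − m·sn²u·sn²v = 0.992387627508972
sn(u+v) = (sn u·cn v·dn v + sn v·cn u·dn u)/D = 0.1367147932610782/0.992387627508972 = 0.1377635003413443
cn(u+v) = (cn u·cn v − sn u·sn v·dn u·dn v)/D = 0.9829253626478802/0.992387627508972 = 0.9904651523267744
dn(u+v) = (dn u·dn v − m·sn u·sn v·cn u·cn v)/D = 0.9921948703807015/0.992387627508972 = 0.9998057642770554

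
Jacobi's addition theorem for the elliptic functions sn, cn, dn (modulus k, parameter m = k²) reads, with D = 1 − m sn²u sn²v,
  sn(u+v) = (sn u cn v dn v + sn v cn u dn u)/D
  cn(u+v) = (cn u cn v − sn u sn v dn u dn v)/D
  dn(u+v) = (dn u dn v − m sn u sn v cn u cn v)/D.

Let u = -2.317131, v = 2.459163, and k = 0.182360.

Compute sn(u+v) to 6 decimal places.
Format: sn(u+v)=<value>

sn u = -0.7500431440144394, cn u = -0.6613889038356592, dn u = 0.9906017438384724
sn v = 0.6497556198306091, cn v = -0.7601431671063951, dn v = 0.9929553131098699
m = k² = 0.0332551696
D = 1 − m·sn²u·sn²v = 0.9921017341584792
sn(u+v) = (sn u·cn v·dn v + sn v·cn u·dn u)/D = 0.1404213722870155/0.9921017341584792 = 0.141539287204375

sn(u+v)=0.141539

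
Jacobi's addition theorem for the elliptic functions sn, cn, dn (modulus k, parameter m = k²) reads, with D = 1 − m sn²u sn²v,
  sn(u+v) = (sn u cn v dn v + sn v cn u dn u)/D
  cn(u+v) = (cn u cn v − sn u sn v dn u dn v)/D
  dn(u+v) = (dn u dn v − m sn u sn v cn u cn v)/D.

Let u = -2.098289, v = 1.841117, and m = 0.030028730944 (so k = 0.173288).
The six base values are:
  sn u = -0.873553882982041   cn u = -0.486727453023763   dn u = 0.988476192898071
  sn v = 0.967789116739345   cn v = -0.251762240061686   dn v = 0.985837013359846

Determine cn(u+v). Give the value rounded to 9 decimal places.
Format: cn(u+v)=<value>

cn(u+v)=0.967134498

m = k² = 0.030028730944
D = 1 − m·sn²u·sn²v = 0.9785376217960508
cn(u+v) = (cn u·cn v − sn u·sn v·dn u·dn v)/D = 0.9463774914355193/0.9785376217960508 = 0.9671344978014199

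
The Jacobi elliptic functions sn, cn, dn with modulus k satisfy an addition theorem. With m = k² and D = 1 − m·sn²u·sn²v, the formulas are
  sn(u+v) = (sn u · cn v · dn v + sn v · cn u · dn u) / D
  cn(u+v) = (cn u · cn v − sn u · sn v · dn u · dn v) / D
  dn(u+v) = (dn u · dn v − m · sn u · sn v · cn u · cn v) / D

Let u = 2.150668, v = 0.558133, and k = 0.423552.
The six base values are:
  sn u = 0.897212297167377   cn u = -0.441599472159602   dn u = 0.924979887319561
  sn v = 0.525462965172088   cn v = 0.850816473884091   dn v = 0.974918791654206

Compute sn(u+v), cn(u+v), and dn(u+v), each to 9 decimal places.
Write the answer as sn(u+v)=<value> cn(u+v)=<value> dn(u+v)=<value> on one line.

m = k² = 0.179396296704
D = 1 − m·sn²u·sn²v = 0.9601261534883012
sn(u+v) = (sn u·cn v·dn v + sn v·cn u·dn u)/D = 0.5295807480548858/0.9601261534883012 = 0.5515741302648919
cn(u+v) = (cn u·cn v − sn u·sn v·dn u·dn v)/D = -0.8008660698905082/0.9601261534883012 = -0.8341258770848247
dn(u+v) = (dn u·dn v − m·sn u·sn v·cn u·cn v)/D = 0.9335574456434518/0.9601261534883012 = 0.9723278990491815

sn(u+v)=0.551574130 cn(u+v)=-0.834125877 dn(u+v)=0.972327899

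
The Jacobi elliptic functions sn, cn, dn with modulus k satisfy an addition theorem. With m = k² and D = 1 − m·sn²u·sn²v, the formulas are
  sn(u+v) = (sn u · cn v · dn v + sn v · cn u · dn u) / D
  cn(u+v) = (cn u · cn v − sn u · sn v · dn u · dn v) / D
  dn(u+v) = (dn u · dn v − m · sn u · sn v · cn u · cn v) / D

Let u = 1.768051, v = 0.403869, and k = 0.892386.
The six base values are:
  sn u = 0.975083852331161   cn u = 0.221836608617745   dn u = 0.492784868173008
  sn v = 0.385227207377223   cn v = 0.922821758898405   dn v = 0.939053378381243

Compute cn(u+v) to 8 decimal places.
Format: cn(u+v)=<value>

m = k² = 0.796352772996
D = 1 − m·sn²u·sn²v = 0.8876369988758844
cn(u+v) = (cn u·cn v − sn u·sn v·dn u·dn v)/D = 0.03089292200957621/0.8876369988758844 = 0.03480355375981333

cn(u+v)=0.03480355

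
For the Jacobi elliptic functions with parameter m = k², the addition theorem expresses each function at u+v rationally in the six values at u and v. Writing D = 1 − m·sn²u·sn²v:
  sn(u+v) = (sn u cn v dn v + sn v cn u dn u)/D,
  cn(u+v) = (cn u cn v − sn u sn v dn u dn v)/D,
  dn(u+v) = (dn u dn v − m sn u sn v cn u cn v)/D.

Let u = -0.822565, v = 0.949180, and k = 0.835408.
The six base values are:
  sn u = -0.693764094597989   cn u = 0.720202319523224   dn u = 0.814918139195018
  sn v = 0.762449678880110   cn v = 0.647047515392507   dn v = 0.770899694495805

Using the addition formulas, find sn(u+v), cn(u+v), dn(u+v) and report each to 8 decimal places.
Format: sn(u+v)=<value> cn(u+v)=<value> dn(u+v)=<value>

m = k² = 0.697906526464
D = 1 − m·sn²u·sn²v = 0.8047265181209289
sn(u+v) = (sn u·cn v·dn v + sn v·cn u·dn u)/D = 0.1014306526721805/0.8047265181209289 = 0.1260436314551003
cn(u+v) = (cn u·cn v − sn u·sn v·dn u·dn v)/D = 0.7983085817311056/0.8047265181209289 = 0.9920246987699504
dn(u+v) = (dn u·dn v − m·sn u·sn v·cn u·cn v)/D = 0.8002528243517139/0.8047265181209289 = 0.9944407277895336

sn(u+v)=0.12604363 cn(u+v)=0.99202470 dn(u+v)=0.99444073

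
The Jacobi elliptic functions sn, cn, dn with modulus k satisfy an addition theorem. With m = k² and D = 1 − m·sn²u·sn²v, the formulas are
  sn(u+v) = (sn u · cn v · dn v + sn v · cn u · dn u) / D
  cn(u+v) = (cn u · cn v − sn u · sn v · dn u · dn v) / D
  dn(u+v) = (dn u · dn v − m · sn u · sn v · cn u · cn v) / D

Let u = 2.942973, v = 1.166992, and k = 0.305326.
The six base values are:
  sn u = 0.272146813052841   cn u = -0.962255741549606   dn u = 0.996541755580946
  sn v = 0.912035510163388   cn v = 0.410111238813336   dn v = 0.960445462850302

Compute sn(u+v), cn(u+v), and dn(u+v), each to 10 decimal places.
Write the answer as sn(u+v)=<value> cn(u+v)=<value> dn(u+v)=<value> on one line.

sn(u+v)=-0.7718133607 cn(u+v)=-0.6358491458 dn(u+v)=0.9718368530

m = k² = 0.093223966276
D = 1 − m·sn²u·sn²v = 0.9942567518935386
sn(u+v) = (sn u·cn v·dn v + sn v·cn u·dn u)/D = -0.767380645113234/0.9942567518935386 = -0.7718133607358217
cn(u+v) = (cn u·cn v − sn u·sn v·dn u·dn v)/D = -0.632197306377911/0.9942567518935386 = -0.6358491457804094
dn(u+v) = (dn u·dn v − m·sn u·sn v·cn u·cn v)/D = 0.9662553528508177/0.9942567518935386 = 0.9718368530166952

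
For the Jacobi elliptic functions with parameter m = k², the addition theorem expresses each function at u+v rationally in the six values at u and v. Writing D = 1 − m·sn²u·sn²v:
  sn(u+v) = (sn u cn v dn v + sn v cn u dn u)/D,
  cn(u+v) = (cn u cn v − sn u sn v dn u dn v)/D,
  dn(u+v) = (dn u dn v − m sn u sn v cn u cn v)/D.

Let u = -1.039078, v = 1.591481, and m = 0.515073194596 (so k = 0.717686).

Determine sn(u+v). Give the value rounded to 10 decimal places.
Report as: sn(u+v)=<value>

sn(u+v)=0.5131672277

sn u = -0.8203733811446303, cn u = 0.5718282220294195, dn u = 0.8083002595634856
sn v = 0.9814047780263993, cn v = 0.1919496331513918, dn v = 0.7098623127005735
m = k² = 0.515073194596
D = 1 − m·sn²u·sn²v = 0.6661215370144191
sn(u+v) = (sn u·cn v·dn v + sn v·cn u·dn u)/D = 0.3418317424768309/0.6661215370144191 = 0.5131672277238373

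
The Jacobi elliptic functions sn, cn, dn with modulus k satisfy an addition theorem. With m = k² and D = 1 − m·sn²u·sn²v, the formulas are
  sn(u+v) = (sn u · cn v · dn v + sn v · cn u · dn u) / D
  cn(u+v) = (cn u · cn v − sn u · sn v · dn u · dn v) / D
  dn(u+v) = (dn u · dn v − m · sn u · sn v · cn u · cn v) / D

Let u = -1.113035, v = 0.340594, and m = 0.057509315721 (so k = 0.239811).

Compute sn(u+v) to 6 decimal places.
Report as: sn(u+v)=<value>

sn u = -0.8924452696779911, cn u = 0.4511556722788462, dn u = 0.9768296746365059
sn v = 0.3336983540934569, cn v = 0.9426799077498777, dn v = 0.9967928940552416
m = k² = 0.057509315721
D = 1 − m·sn²u·sn²v = 0.9948995380362216
sn(u+v) = (sn u·cn v·dn v + sn v·cn u·dn u)/D = -0.6915305026210168/0.9948995380362216 = -0.6950757098410071

sn(u+v)=-0.695076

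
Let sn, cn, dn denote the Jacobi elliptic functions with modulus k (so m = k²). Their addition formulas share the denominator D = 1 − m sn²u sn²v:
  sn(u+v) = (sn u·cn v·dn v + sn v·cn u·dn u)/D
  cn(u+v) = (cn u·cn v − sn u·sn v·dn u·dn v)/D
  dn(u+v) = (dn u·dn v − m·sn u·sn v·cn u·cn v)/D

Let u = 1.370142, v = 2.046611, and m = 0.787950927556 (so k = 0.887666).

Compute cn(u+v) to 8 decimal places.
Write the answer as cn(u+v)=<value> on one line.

cn(u+v)=-0.60131836

sn u = 0.9070570258059679, cn u = 0.4210077813248014, dn u = 0.5930526497698383
sn v = 0.9963782958657858, cn v = 0.08503112093576508, dn v = 0.4666328185625899
m = k² = 0.787950927556
D = 1 − m·sn²u·sn²v = 0.3563987606427932
cn(u+v) = (cn u·cn v − sn u·sn v·dn u·dn v)/D = -0.2143091197222191/0.3563987606427932 = -0.6013183641146668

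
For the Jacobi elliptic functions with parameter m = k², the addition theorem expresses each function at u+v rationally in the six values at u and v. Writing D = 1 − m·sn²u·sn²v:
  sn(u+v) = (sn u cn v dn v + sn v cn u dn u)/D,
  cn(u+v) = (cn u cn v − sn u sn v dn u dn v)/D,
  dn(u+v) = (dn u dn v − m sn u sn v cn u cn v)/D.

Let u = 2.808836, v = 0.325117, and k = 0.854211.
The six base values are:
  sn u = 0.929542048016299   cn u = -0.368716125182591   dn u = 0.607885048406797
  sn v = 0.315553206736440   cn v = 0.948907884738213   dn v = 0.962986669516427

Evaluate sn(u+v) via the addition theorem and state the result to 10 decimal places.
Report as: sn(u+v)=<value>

m = k² = 0.729676432521
D = 1 − m·sn²u·sn²v = 0.9372211154099986
sn(u+v) = (sn u·cn v·dn v + sn v·cn u·dn u)/D = 0.778675023316927/0.9372211154099986 = 0.8308338454114815

sn(u+v)=0.8308338454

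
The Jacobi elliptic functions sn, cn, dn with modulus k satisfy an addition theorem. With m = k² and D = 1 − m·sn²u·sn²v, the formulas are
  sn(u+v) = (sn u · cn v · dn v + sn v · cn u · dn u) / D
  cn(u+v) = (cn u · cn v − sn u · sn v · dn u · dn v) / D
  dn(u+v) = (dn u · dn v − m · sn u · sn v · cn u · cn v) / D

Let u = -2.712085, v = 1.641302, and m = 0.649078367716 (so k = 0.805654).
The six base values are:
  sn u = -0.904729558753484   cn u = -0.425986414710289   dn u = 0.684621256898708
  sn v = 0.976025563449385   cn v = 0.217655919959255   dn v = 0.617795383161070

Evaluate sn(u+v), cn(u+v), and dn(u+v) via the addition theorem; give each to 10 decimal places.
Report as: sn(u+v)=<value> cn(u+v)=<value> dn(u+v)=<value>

m = k² = 0.649078367716
D = 1 − m·sn²u·sn²v = 0.4938758276407951
sn(u+v) = (sn u·cn v·dn v + sn v·cn u·dn u)/D = -0.4063035744156685/0.4938758276407951 = -0.8226836619166963
cn(u+v) = (cn u·cn v − sn u·sn v·dn u·dn v)/D = 0.2807681223802512/0.4938758276407951 = 0.5684994216490769
dn(u+v) = (dn u·dn v − m·sn u·sn v·cn u·cn v)/D = 0.3698131854026542/0.4938758276407951 = 0.7487979056784817

sn(u+v)=-0.8226836619 cn(u+v)=0.5684994216 dn(u+v)=0.7487979057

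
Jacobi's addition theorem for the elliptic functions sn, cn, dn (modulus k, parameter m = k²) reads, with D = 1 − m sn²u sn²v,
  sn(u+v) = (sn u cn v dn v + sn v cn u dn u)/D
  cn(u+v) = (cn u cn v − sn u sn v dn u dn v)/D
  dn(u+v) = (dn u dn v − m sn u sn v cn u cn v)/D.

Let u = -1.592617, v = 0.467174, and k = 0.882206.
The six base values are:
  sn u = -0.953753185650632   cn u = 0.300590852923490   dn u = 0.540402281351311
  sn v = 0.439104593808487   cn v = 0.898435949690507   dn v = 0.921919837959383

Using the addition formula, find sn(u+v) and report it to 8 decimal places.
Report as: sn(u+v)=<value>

sn(u+v)=-0.83225965

m = k² = 0.778287426436
D = 1 − m·sn²u·sn²v = 0.8634951825106864
sn(u+v) = (sn u·cn v·dn v + sn v·cn u·dn u)/D = -0.7186521971367251/0.8634951825106864 = -0.832259648568255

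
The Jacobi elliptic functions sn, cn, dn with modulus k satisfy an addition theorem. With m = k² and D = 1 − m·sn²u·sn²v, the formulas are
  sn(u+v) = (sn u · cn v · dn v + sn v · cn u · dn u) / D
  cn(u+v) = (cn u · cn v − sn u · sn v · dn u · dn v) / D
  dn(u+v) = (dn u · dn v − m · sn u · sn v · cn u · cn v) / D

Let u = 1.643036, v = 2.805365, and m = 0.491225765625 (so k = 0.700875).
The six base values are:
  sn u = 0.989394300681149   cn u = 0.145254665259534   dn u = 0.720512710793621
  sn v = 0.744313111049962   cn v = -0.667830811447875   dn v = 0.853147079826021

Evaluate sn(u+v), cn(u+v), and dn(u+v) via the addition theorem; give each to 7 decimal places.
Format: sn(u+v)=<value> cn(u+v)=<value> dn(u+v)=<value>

sn(u+v)=-0.6622353 cn(u+v)=-0.7492959 dn(u+v)=0.8857597

m = k² = 0.491225765625
D = 1 − m·sn²u·sn²v = 0.7336018005700474
sn(u+v) = (sn u·cn v·dn v + sn v·cn u·dn u)/D = -0.485817028568306/0.7336018005700474 = -0.6622353273816947
cn(u+v) = (cn u·cn v − sn u·sn v·dn u·dn v)/D = -0.5496848338390621/0.7336018005700474 = -0.749295916956485
dn(u+v) = (dn u·dn v − m·sn u·sn v·cn u·cn v)/D = 0.649794881520519/0.7336018005700474 = 0.8857596600984266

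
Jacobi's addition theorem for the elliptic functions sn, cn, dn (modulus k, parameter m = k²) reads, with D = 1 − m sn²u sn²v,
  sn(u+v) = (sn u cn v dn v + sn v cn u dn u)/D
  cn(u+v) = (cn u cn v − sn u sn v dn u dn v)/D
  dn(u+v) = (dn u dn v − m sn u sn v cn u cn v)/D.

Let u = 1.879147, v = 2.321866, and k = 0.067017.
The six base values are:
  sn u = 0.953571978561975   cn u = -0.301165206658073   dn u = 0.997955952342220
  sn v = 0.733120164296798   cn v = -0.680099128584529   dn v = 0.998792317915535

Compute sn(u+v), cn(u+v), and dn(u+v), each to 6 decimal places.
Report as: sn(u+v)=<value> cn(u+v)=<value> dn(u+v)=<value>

m = k² = 0.004491278289
D = 1 − m·sn²u·sn²v = 0.9978050367344028
sn(u+v) = (sn u·cn v·dn v + sn v·cn u·dn u)/D = -0.8680792414036673/0.9978050367344028 = -0.8699888349378355
cn(u+v) = (cn u·cn v − sn u·sn v·dn u·dn v)/D = -0.4919891482305036/0.9978050367344028 = -0.4930714218888655
dn(u+v) = (dn u·dn v − m·sn u·sn v·cn u·cn v)/D = 0.9961076430871664/0.9978050367344028 = 0.9982988724402599

sn(u+v)=-0.869989 cn(u+v)=-0.493071 dn(u+v)=0.998299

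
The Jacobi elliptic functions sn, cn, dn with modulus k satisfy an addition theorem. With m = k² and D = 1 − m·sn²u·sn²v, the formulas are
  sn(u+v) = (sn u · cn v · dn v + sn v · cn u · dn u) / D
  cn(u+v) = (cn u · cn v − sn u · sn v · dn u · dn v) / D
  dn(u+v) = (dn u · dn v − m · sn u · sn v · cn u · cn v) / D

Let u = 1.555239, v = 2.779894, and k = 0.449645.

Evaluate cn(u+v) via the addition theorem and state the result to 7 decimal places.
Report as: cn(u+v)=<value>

sn u = 0.9955612037978045, cn u = 0.09411636145042174, dn u = 0.8942092974342682
sn v = 0.5111481157321734, cn v = -0.8594926432398643, dn v = 0.9732295635511109
m = k² = 0.202180626025
D = 1 − m·sn²u·sn²v = 0.947643694443332
cn(u+v) = (cn u·cn v − sn u·sn v·dn u·dn v)/D = -0.5237551210806334/0.947643694443332 = -0.5526920340965275

cn(u+v)=-0.5526920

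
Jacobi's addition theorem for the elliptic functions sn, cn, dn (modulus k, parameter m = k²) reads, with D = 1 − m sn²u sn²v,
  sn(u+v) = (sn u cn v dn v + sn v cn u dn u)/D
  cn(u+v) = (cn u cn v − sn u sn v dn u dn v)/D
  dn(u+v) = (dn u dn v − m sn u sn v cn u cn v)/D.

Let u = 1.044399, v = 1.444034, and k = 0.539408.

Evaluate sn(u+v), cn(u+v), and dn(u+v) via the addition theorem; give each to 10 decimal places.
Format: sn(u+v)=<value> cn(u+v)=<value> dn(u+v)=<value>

sn(u+v)=0.7810305595 cn(u+v)=-0.6244928063 dn(u+v)=0.9069240620

sn u = 0.8415689315980385, cn u = 0.5401497323603299, dn u = 0.8910276608818152
sn v = 0.9751143331347675, cn v = 0.2217025875246782, dn v = 0.8504941710538268
m = k² = 0.290960990464
D = 1 − m·sn²u·sn²v = 0.8040590384112158
sn(u+v) = (sn u·cn v·dn v + sn v·cn u·dn u)/D = 0.62799468065326/0.8040590384112158 = 0.78103055951482
cn(u+v) = (cn u·cn v − sn u·sn v·dn u·dn v)/D = -0.502129085317689/0.8040590384112158 = -0.6244928062868036
dn(u+v) = (dn u·dn v − m·sn u·sn v·cn u·cn v)/D = 0.7292204892340254/0.8040590384112158 = 0.9069240620376982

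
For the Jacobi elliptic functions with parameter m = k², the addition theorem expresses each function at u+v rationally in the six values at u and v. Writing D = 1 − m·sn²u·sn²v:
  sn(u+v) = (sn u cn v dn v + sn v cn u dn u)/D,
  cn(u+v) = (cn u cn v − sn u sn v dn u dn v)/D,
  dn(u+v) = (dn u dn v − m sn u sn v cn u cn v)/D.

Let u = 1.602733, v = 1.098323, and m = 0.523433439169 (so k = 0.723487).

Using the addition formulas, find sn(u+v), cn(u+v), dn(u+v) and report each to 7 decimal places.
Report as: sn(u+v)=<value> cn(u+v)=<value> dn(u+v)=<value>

sn u = 0.9822336895978966, cn u = 0.1876618741750783, dn u = 0.7035625809236922
sn v = 0.8458201496135604, cn v = 0.5334681569763038, dn v = 0.7909042799882511
m = k² = 0.523433439169
D = 1 − m·sn²u·sn²v = 0.6387172970244205
sn(u+v) = (sn u·cn v·dn v + sn v·cn u·dn u)/D = 0.5261014651378152/0.6387172970244205 = 0.8236843867995334
cn(u+v) = (cn u·cn v − sn u·sn v·dn u·dn v)/D = -0.36218370186692/0.6387172970244205 = -0.5670485260916183
dn(u+v) = (dn u·dn v − m·sn u·sn v·cn u·cn v)/D = 0.5129156245767763/0.6387172970244205 = 0.8030401352308542

sn(u+v)=0.8236844 cn(u+v)=-0.5670485 dn(u+v)=0.8030401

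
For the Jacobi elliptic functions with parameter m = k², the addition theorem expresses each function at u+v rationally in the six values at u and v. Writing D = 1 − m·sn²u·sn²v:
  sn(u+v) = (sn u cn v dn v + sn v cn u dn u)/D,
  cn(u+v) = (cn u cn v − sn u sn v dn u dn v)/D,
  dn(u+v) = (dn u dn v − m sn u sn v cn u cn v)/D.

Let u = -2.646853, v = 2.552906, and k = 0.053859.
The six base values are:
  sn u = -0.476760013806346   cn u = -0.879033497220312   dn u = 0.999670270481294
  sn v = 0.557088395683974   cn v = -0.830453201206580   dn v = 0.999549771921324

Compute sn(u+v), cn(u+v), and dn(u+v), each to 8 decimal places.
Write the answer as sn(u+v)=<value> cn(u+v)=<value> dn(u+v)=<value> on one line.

m = k² = 0.002900791881
D = 1 − m·sn²u·sn²v = 0.9997953722906374
sn(u+v) = (sn u·cn v·dn v + sn v·cn u·dn u)/D = -0.09378927010997445/0.9997953722906374 = -0.09380846592147478
cn(u+v) = (cn u·cn v − sn u·sn v·dn u·dn v)/D = 0.9953865376154192/0.9997953722906374 = 0.9955902629703946
dn(u+v) = (dn u·dn v − m·sn u·sn v·cn u·cn v)/D = 0.9997826112956787/0.9997953722906374 = 0.9999872363932537

sn(u+v)=-0.09380847 cn(u+v)=0.99559026 dn(u+v)=0.99998724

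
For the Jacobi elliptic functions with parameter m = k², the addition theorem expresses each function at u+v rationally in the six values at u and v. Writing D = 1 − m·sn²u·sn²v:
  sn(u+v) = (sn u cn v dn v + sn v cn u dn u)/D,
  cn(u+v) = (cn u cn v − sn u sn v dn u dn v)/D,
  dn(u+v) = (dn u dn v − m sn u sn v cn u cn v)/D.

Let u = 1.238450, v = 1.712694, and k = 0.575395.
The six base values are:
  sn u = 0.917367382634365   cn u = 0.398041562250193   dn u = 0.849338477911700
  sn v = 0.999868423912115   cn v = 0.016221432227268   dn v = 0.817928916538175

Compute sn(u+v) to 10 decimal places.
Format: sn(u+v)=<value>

sn(u+v)=0.4854106980

m = k² = 0.331079406025
D = 1 − m·sn²u·sn²v = 0.7214491657890257
sn(u+v) = (sn u·cn v·dn v + sn v·cn u·dn u)/D = 0.3501991431309347/0.7214491657890257 = 0.485410697991359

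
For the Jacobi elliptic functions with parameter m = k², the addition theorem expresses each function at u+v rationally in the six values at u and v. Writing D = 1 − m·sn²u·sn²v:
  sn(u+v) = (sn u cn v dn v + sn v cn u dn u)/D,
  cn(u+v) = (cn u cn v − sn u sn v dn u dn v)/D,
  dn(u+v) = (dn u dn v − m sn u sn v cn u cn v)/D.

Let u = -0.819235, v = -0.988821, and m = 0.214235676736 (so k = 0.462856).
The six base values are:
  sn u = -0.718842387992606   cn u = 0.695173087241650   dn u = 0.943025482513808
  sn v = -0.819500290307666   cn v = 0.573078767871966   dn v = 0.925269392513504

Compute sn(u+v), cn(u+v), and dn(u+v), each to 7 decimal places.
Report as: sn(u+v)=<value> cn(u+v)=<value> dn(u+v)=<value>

m = k² = 0.214235676736
D = 1 − m·sn²u·sn²v = 0.9256540396552454
sn(u+v) = (sn u·cn v·dn v + sn v·cn u·dn u)/D = -0.9184042637818759/0.9256540396552454 = -0.9921679422734766
cn(u+v) = (cn u·cn v − sn u·sn v·dn u·dn v)/D = -0.115624432527667/0.9256540396552454 = -0.1249110656619947
dn(u+v) = (dn u·dn v − m·sn u·sn v·cn u·cn v)/D = 0.8222741683241309/0.9256540396552454 = 0.8883169446658303

sn(u+v)=-0.9921679 cn(u+v)=-0.1249111 dn(u+v)=0.8883169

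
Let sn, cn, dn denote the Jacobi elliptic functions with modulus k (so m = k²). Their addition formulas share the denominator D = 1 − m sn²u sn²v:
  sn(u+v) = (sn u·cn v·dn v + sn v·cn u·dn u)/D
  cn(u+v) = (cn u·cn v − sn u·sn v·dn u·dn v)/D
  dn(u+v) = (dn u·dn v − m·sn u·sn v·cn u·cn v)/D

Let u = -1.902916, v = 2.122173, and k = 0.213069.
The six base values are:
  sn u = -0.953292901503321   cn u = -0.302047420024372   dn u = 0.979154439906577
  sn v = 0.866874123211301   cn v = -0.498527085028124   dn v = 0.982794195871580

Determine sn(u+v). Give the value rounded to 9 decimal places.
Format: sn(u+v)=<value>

m = k² = 0.045398398761
D = 1 − m·sn²u·sn²v = 0.9689968849583303
sn(u+v) = (sn u·cn v·dn v + sn v·cn u·dn u)/D = 0.2106864533399501/0.9689968849583303 = 0.2174273793965914

sn(u+v)=0.217427379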